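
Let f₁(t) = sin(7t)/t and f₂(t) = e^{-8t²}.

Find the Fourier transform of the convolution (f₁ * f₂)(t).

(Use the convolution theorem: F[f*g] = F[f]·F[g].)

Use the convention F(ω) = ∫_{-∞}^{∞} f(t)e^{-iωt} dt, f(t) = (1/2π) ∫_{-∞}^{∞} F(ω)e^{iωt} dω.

F[f₁*f₂](ω) = \begin{cases} \frac{\sqrt{2} \pi^{\frac{3}{2}} e^{- \frac{\omega^{2}}{32}}}{4} & \text{for}\: \omega > -7 \wedge \omega < 7 \\0 & \text{otherwise} \end{cases}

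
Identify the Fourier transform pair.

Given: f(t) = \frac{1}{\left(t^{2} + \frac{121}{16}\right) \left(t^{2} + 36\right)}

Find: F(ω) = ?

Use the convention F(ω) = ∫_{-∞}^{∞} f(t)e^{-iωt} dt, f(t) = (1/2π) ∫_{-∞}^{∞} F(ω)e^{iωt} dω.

F(ω) = - \frac{8 \pi e^{- 6 \left|{\omega}\right|}}{1365} + \frac{64 \pi e^{- \frac{11 \left|{\omega}\right|}{4}}}{5005}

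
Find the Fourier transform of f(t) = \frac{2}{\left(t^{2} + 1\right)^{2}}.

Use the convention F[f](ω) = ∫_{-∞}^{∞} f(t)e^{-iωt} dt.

F(ω) = \pi \left(\left|{\omega}\right| + 1\right) e^{- \left|{\omega}\right|}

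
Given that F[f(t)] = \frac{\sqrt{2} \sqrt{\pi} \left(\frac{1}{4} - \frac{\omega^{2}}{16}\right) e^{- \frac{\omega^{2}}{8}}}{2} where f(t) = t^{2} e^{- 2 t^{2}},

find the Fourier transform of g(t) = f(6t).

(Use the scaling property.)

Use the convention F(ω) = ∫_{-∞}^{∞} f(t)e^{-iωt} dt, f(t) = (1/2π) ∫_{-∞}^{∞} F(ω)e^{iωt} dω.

F[g](ω) = \frac{\sqrt{2} \sqrt{\pi} \left(144 - \omega^{2}\right) e^{- \frac{\omega^{2}}{288}}}{6912}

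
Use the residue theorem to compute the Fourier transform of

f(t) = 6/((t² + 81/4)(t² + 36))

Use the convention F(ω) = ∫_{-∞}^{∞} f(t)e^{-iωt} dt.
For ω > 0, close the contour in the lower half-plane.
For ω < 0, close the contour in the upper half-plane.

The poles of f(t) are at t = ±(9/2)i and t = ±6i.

Let g(z) = f(z)e^{-iωz}; for large |z| the factor e^{-iωz} decays in the lower half-plane when ω > 0 and in the upper half-plane when ω < 0.

Case ω > 0 (lower half-plane, clockwise contour ⇒ F(ω) = -2πi·ΣRes):
  Res_{z = - \frac{9 i}{2}} g(z) = \frac{8 i e^{- \frac{9 \omega}{2}}}{189}
  Res_{z = - 6 i} g(z) = - \frac{2 i e^{- 6 \omega}}{63}
  F(ω) = -2πi·ΣRes = - \frac{4 \pi e^{- 6 \omega}}{63} + \frac{16 \pi e^{- \frac{9 \omega}{2}}}{189}

Case ω < 0 (upper half-plane, counterclockwise contour ⇒ F(ω) = +2πi·ΣRes):
  Res_{z = \frac{9 i}{2}} g(z) = - \frac{8 i e^{\frac{9 \omega}{2}}}{189}
  Res_{z = 6 i} g(z) = \frac{2 i e^{6 \omega}}{63}
  F(ω) = 2πi·ΣRes = \frac{4 \pi \left(4 e^{\frac{9 \omega}{2}} - 3 e^{6 \omega}\right)}{189}

Both cases combine into a single formula in |ω|:

F(ω) = - \frac{4 \pi e^{- 6 \left|{\omega}\right|}}{63} + \frac{16 \pi e^{- \frac{9 \left|{\omega}\right|}{2}}}{189}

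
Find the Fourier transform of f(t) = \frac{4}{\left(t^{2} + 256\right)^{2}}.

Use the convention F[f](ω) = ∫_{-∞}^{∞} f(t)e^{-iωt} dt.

F(ω) = \frac{\pi \left(16 \left|{\omega}\right| + 1\right) e^{- 16 \left|{\omega}\right|}}{2048}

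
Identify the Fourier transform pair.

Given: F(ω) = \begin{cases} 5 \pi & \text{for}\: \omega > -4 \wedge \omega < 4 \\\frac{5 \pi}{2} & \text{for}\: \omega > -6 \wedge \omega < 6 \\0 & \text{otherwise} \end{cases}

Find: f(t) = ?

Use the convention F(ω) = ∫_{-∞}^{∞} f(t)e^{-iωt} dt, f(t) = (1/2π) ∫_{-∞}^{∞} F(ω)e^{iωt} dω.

f(t) = \frac{5 \sin{\left(5 t \right)} \cos{\left(t \right)}}{t}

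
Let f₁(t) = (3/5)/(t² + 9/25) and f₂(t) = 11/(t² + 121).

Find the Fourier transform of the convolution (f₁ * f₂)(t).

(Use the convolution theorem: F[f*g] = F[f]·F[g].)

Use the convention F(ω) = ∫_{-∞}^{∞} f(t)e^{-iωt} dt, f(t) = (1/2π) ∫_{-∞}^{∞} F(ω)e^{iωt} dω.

F[f₁*f₂](ω) = \pi^{2} e^{- \frac{58 \left|{\omega}\right|}{5}}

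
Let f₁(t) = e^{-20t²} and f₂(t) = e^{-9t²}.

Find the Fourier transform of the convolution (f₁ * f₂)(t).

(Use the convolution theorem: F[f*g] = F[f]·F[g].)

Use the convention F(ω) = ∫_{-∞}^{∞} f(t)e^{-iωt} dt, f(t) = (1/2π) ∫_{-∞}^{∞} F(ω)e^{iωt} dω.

F[f₁*f₂](ω) = \frac{\sqrt{5} \pi e^{- \frac{29 \omega^{2}}{720}}}{30}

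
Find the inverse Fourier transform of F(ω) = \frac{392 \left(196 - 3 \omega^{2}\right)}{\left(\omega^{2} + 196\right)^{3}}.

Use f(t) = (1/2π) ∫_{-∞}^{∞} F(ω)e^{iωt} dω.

f(t) = 7 t^{2} e^{- 14 \left|{t}\right|}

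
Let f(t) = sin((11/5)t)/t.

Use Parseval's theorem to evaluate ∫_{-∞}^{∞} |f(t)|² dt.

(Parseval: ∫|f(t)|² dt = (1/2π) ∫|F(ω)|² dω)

∫|f(t)|² dt = \frac{11 \pi}{5}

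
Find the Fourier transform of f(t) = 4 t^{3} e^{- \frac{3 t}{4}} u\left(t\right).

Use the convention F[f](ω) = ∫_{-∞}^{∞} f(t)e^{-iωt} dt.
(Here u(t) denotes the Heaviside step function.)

F(ω) = \frac{6144}{\left(4 i \omega + 3\right)^{4}}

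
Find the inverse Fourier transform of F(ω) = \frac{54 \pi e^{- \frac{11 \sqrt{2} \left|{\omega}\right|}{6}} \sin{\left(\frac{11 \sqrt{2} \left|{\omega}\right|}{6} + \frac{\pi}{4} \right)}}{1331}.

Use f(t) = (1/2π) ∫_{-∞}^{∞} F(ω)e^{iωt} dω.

f(t) = \frac{2}{t^{4} + \frac{14641}{81}}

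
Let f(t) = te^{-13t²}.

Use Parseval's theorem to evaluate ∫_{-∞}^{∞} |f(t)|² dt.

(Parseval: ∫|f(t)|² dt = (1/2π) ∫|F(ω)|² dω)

∫|f(t)|² dt = \frac{\sqrt{26} \sqrt{\pi}}{1352}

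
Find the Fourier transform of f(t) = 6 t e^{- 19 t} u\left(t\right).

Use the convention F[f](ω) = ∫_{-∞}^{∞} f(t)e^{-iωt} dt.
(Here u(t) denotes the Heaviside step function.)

F(ω) = \frac{6}{\left(i \omega + 19\right)^{2}}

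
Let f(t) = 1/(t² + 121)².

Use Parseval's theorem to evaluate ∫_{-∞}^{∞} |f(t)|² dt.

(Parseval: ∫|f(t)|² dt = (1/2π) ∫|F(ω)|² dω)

∫|f(t)|² dt = \frac{5 \pi}{311794736}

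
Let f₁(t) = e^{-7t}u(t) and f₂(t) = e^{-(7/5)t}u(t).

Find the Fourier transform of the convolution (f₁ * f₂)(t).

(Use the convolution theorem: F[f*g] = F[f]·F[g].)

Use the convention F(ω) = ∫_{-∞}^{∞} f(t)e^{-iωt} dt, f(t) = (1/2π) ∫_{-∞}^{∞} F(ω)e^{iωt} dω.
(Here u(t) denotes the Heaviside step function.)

F[f₁*f₂](ω) = \frac{5}{\left(i \omega + 7\right) \left(5 i \omega + 7\right)}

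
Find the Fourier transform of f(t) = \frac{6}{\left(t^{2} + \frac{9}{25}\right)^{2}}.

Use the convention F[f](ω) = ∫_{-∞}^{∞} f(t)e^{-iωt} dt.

F(ω) = \frac{25 \pi \left(3 \left|{\omega}\right| + 5\right) e^{- \frac{3 \left|{\omega}\right|}{5}}}{9}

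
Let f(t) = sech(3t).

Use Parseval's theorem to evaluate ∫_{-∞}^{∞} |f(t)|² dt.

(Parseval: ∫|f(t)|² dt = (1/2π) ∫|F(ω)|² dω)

∫|f(t)|² dt = \frac{2}{3}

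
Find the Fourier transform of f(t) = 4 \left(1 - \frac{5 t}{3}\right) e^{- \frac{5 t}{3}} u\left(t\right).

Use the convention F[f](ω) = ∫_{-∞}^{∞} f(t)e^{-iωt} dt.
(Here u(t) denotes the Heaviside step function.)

F(ω) = \frac{36 i \omega}{- 9 \omega^{2} + 30 i \omega + 25}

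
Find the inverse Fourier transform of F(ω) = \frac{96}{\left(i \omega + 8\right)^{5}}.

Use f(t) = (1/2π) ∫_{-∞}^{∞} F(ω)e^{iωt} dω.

f(t) = 4 t^{4} e^{- 8 t} u\left(t\right)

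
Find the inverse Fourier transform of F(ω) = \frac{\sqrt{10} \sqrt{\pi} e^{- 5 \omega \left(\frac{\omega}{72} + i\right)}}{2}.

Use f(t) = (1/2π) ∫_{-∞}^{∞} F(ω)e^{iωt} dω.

f(t) = 3 e^{- \frac{18 \left(t - 5\right)^{2}}{5}}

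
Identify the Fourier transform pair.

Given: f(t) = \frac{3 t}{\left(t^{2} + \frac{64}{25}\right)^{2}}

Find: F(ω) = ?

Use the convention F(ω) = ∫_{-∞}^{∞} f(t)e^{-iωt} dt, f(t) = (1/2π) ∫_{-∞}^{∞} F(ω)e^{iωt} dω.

F(ω) = - \frac{15 i \pi \omega e^{- \frac{8 \left|{\omega}\right|}{5}}}{16}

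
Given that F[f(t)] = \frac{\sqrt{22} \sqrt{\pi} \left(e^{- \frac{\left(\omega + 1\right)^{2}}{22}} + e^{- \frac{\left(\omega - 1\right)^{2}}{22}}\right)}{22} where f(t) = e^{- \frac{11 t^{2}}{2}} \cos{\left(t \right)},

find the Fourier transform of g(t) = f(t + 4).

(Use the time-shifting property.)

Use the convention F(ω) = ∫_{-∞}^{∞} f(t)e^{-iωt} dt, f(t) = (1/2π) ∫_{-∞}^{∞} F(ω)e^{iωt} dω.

F[g](ω) = \frac{\sqrt{22} \sqrt{\pi} \left(e^{\frac{2 \omega}{11}} + 1\right) e^{- \frac{\omega^{2}}{22} - \frac{\omega}{11} + 4 i \omega - \frac{1}{22}}}{22}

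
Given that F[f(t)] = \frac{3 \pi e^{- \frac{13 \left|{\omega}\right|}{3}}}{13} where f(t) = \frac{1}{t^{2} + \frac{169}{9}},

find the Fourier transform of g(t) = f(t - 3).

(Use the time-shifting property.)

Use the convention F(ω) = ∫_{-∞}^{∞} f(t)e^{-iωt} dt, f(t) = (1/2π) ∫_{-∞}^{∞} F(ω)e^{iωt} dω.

F[g](ω) = \frac{3 \pi e^{- 3 i \omega - \frac{13 \left|{\omega}\right|}{3}}}{13}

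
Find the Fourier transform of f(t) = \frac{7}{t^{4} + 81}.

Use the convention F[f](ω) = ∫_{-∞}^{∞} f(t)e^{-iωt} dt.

F(ω) = \frac{7 \pi e^{- \frac{3 \sqrt{2} \left|{\omega}\right|}{2}} \sin{\left(\frac{3 \sqrt{2} \left|{\omega}\right|}{2} + \frac{\pi}{4} \right)}}{27}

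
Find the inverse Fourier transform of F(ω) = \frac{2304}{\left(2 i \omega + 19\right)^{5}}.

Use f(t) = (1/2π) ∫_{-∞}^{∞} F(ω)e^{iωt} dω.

f(t) = 3 t^{4} e^{- \frac{19 t}{2}} u\left(t\right)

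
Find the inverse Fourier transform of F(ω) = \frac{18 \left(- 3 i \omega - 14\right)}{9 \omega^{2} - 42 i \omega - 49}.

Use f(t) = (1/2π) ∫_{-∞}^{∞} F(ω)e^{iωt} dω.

f(t) = 6 \left(\frac{7 t}{3} + 1\right) e^{- \frac{7 t}{3}} u\left(t\right)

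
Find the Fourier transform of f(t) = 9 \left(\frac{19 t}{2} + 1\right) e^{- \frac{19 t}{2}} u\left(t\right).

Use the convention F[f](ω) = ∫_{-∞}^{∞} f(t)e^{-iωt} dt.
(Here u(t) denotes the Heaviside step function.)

F(ω) = \frac{36 \left(- i \omega - 19\right)}{4 \omega^{2} - 76 i \omega - 361}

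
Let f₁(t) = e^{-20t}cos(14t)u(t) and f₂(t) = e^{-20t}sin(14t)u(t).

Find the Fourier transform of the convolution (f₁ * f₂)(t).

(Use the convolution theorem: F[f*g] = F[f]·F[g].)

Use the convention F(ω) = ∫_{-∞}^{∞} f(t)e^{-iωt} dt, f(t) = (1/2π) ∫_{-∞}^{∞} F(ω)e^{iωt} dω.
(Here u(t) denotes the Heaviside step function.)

F[f₁*f₂](ω) = \frac{14 \left(i \omega + 20\right)}{\left(\left(i \omega + 20\right)^{2} + 196\right)^{2}}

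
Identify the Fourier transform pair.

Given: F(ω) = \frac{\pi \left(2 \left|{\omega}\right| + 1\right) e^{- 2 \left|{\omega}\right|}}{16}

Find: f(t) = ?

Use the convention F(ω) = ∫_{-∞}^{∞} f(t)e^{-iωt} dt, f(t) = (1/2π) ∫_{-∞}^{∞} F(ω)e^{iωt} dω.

f(t) = \frac{1}{\left(t^{2} + 4\right)^{2}}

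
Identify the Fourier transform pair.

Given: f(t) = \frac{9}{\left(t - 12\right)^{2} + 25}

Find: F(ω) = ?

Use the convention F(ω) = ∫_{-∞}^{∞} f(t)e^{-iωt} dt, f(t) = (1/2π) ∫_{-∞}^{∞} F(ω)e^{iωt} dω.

F(ω) = \frac{9 \pi e^{- 12 i \omega - 5 \left|{\omega}\right|}}{5}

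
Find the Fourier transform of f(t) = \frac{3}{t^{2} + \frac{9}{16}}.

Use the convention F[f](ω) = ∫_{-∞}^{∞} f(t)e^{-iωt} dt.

F(ω) = 4 \pi e^{- \frac{3 \left|{\omega}\right|}{4}}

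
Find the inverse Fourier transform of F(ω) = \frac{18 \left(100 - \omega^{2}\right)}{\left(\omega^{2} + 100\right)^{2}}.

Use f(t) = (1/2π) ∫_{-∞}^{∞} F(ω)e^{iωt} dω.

f(t) = 9 e^{- 10 \left|{t}\right|} \left|{t}\right|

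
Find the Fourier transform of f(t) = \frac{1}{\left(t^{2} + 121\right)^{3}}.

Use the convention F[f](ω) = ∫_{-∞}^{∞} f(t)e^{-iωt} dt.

F(ω) = \frac{\pi \left(121 \omega^{2} + 33 \left|{\omega}\right| + 3\right) e^{- 11 \left|{\omega}\right|}}{1288408}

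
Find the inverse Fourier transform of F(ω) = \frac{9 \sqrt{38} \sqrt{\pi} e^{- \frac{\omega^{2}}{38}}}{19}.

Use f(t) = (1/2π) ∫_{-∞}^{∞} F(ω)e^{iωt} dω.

f(t) = 9 e^{- \frac{19 t^{2}}{2}}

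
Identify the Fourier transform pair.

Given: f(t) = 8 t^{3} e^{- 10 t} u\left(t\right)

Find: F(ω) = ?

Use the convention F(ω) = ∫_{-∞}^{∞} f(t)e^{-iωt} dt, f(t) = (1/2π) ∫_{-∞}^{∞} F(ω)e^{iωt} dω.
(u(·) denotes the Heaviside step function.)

F(ω) = \frac{48}{\left(i \omega + 10\right)^{4}}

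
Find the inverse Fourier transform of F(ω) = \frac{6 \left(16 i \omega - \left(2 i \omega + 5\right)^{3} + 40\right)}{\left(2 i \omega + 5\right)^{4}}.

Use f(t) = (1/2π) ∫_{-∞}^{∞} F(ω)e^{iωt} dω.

f(t) = 3 \left(t^{2} - 1\right) e^{- \frac{5 t}{2}} u\left(t\right)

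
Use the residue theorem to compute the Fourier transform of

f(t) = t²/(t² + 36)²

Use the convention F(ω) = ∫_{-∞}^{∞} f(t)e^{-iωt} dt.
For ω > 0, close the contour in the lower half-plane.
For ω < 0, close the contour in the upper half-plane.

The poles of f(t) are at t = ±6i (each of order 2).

Let g(z) = f(z)e^{-iωz}; for large |z| the factor e^{-iωz} decays in the lower half-plane when ω > 0 and in the upper half-plane when ω < 0.

Case ω > 0 (lower half-plane, clockwise contour ⇒ F(ω) = -2πi·ΣRes):
  Res_{z = - 6 i} g(z) = \frac{i \left(1 - 6 \omega\right) e^{- 6 \omega}}{24} (pole of order 2)
  F(ω) = -2πi·ΣRes = \frac{\pi \left(1 - 6 \omega\right) e^{- 6 \omega}}{12}

Case ω < 0 (upper half-plane, counterclockwise contour ⇒ F(ω) = +2πi·ΣRes):
  Res_{z = 6 i} g(z) = \frac{i \left(- 6 \omega - 1\right) e^{6 \omega}}{24} (pole of order 2)
  F(ω) = 2πi·ΣRes = \frac{\pi \left(6 \omega + 1\right) e^{6 \omega}}{12}

Both cases combine into a single formula in |ω|:

F(ω) = \frac{\pi \left(1 - 6 \left|{\omega}\right|\right) e^{- 6 \left|{\omega}\right|}}{12}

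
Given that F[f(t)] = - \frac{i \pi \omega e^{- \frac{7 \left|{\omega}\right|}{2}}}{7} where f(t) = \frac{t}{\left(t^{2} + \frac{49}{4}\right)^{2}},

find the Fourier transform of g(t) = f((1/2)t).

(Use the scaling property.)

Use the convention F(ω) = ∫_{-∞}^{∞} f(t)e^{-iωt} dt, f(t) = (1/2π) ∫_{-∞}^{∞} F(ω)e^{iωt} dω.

F[g](ω) = - \frac{4 i \pi \omega e^{- 7 \left|{\omega}\right|}}{7}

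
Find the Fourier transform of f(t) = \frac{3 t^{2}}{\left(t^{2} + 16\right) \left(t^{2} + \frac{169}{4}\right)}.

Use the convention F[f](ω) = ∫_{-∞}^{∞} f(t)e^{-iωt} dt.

F(ω) = - \frac{16 \pi e^{- 4 \left|{\omega}\right|}}{35} + \frac{26 \pi e^{- \frac{13 \left|{\omega}\right|}{2}}}{35}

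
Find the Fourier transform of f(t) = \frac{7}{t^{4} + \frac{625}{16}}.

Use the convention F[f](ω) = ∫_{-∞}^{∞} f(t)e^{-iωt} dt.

F(ω) = \frac{56 \pi e^{- \frac{5 \sqrt{2} \left|{\omega}\right|}{4}} \sin{\left(\frac{5 \sqrt{2} \left|{\omega}\right|}{4} + \frac{\pi}{4} \right)}}{125}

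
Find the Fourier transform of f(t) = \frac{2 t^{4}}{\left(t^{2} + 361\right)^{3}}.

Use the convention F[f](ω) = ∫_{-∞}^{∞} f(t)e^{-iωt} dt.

F(ω) = \frac{\pi \left(361 \omega^{2} - 95 \left|{\omega}\right| + 3\right) e^{- 19 \left|{\omega}\right|}}{76}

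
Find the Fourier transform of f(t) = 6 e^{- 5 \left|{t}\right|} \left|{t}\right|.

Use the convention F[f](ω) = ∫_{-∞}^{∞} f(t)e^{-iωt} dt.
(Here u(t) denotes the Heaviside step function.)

F(ω) = \frac{12 \left(25 - \omega^{2}\right)}{\left(\omega^{2} + 25\right)^{2}}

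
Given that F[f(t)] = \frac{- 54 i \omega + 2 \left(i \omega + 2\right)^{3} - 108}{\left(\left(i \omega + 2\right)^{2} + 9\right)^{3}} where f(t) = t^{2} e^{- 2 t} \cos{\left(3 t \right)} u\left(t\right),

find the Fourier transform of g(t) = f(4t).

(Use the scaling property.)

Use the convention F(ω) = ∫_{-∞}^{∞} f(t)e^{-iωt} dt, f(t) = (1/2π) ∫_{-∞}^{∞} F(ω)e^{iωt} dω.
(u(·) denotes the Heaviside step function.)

F[g](ω) = \frac{32 \left(- 432 i \omega + \left(i \omega + 8\right)^{3} - 3456\right)}{\left(\left(i \omega + 8\right)^{2} + 144\right)^{3}}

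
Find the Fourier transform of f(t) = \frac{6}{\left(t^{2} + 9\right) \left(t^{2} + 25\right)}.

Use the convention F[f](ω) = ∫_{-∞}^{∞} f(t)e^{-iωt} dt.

F(ω) = \frac{\pi \left(5 e^{2 \left|{\omega}\right|} - 3\right) e^{- 5 \left|{\omega}\right|}}{40}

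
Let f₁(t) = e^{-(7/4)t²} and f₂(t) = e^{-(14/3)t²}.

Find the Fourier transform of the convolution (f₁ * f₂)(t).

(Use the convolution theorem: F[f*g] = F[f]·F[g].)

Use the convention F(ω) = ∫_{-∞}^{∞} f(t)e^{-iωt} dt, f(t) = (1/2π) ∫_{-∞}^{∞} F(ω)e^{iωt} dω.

F[f₁*f₂](ω) = \frac{\sqrt{6} \pi e^{- \frac{11 \omega^{2}}{56}}}{7}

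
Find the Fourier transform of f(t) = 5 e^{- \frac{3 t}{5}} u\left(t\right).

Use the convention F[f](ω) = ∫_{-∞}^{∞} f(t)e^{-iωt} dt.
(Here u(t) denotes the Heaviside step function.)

F(ω) = \frac{25}{5 i \omega + 3}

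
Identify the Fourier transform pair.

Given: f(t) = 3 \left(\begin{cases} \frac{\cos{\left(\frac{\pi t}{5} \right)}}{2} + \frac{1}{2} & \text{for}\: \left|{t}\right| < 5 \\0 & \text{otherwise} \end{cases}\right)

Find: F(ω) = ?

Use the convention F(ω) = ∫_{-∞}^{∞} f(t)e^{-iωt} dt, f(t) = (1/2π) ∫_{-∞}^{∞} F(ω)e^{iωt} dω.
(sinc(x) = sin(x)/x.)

F(ω) = - \frac{15 \pi^{2} \operatorname{sinc}{\left(5 \omega \right)}}{25 \omega^{2} - \pi^{2}}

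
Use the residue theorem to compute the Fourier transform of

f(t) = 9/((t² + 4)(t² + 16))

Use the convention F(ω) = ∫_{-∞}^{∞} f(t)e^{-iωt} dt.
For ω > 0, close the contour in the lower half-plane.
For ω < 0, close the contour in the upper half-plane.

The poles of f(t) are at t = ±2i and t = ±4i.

Let g(z) = f(z)e^{-iωz}; for large |z| the factor e^{-iωz} decays in the lower half-plane when ω > 0 and in the upper half-plane when ω < 0.

Case ω > 0 (lower half-plane, clockwise contour ⇒ F(ω) = -2πi·ΣRes):
  Res_{z = - 2 i} g(z) = \frac{3 i e^{- 2 \omega}}{16}
  Res_{z = - 4 i} g(z) = - \frac{3 i e^{- 4 \omega}}{32}
  F(ω) = -2πi·ΣRes = \frac{3 \pi \left(2 e^{2 \omega} - 1\right) e^{- 4 \omega}}{16}

Case ω < 0 (upper half-plane, counterclockwise contour ⇒ F(ω) = +2πi·ΣRes):
  Res_{z = 2 i} g(z) = - \frac{3 i e^{2 \omega}}{16}
  Res_{z = 4 i} g(z) = \frac{3 i e^{4 \omega}}{32}
  F(ω) = 2πi·ΣRes = \frac{3 \pi \left(2 - e^{2 \omega}\right) e^{2 \omega}}{16}

Both cases combine into a single formula in |ω|:

F(ω) = \frac{3 \pi \left(2 e^{2 \left|{\omega}\right|} - 1\right) e^{- 4 \left|{\omega}\right|}}{16}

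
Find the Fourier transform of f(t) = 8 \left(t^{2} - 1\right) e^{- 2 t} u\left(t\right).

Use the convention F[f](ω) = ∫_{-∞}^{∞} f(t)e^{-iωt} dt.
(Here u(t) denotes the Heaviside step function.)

F(ω) = \frac{8 \left(2 i \omega - \left(i \omega + 2\right)^{3} + 4\right)}{\left(i \omega + 2\right)^{4}}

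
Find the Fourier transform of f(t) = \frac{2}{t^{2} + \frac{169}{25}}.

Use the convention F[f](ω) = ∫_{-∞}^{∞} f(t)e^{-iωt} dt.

F(ω) = \frac{10 \pi e^{- \frac{13 \left|{\omega}\right|}{5}}}{13}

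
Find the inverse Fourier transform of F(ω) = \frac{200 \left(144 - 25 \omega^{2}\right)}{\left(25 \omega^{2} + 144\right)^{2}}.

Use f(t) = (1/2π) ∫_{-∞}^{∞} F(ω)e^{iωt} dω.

f(t) = 4 e^{- \frac{12 \left|{t}\right|}{5}} \left|{t}\right|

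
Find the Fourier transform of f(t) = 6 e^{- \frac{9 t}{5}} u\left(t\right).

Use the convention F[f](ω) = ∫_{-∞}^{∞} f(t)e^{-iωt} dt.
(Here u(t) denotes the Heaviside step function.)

F(ω) = \frac{30}{5 i \omega + 9}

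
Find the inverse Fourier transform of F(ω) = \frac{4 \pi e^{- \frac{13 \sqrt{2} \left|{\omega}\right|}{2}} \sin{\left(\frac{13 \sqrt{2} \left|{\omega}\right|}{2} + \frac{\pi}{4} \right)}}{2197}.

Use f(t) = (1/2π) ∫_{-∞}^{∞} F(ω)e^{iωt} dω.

f(t) = \frac{4}{t^{4} + 28561}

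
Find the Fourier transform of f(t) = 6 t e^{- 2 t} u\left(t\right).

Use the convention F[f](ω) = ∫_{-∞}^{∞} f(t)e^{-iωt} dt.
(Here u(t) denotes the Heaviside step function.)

F(ω) = \frac{6}{\left(i \omega + 2\right)^{2}}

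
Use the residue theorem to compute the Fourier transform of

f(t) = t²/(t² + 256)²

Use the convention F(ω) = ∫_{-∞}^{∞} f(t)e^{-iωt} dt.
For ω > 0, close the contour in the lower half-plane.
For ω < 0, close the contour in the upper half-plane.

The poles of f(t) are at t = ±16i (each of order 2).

Let g(z) = f(z)e^{-iωz}; for large |z| the factor e^{-iωz} decays in the lower half-plane when ω > 0 and in the upper half-plane when ω < 0.

Case ω > 0 (lower half-plane, clockwise contour ⇒ F(ω) = -2πi·ΣRes):
  Res_{z = - 16 i} g(z) = \frac{i \left(1 - 16 \omega\right) e^{- 16 \omega}}{64} (pole of order 2)
  F(ω) = -2πi·ΣRes = \frac{\pi \left(1 - 16 \omega\right) e^{- 16 \omega}}{32}

Case ω < 0 (upper half-plane, counterclockwise contour ⇒ F(ω) = +2πi·ΣRes):
  Res_{z = 16 i} g(z) = \frac{i \left(- 16 \omega - 1\right) e^{16 \omega}}{64} (pole of order 2)
  F(ω) = 2πi·ΣRes = \frac{\pi \left(16 \omega + 1\right) e^{16 \omega}}{32}

Both cases combine into a single formula in |ω|:

F(ω) = \frac{\pi \left(1 - 16 \left|{\omega}\right|\right) e^{- 16 \left|{\omega}\right|}}{32}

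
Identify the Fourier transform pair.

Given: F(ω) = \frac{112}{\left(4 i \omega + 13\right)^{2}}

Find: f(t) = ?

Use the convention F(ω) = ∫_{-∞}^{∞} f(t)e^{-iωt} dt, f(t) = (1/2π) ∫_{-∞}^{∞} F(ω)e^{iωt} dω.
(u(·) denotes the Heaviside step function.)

f(t) = 7 t e^{- \frac{13 t}{4}} u\left(t\right)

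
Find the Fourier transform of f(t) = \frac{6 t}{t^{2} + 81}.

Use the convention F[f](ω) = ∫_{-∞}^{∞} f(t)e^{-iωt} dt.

F(ω) = - 6 i \pi e^{- 9 \left|{\omega}\right|} \operatorname{sign}{\left(\omega \right)}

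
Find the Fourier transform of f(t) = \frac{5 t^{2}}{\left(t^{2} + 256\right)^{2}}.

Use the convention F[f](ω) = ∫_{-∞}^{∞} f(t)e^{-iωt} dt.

F(ω) = \frac{5 \pi \left(1 - 16 \left|{\omega}\right|\right) e^{- 16 \left|{\omega}\right|}}{32}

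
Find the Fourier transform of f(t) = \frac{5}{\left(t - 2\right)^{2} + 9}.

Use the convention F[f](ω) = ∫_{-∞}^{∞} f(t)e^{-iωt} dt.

F(ω) = \frac{5 \pi e^{- 2 i \omega - 3 \left|{\omega}\right|}}{3}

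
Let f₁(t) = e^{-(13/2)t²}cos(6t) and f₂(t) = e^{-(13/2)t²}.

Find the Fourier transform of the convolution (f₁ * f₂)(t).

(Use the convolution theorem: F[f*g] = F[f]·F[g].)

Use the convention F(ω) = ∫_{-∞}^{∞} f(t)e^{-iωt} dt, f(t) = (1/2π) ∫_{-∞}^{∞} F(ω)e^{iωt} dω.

F[f₁*f₂](ω) = \frac{\pi \left(e^{\frac{12 \omega}{13}} + 1\right) e^{- \frac{\omega^{2}}{13} - \frac{6 \omega}{13} - \frac{18}{13}}}{13}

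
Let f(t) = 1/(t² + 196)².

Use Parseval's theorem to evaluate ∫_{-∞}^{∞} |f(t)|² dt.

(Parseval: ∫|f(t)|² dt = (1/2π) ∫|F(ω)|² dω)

∫|f(t)|² dt = \frac{5 \pi}{1686616064}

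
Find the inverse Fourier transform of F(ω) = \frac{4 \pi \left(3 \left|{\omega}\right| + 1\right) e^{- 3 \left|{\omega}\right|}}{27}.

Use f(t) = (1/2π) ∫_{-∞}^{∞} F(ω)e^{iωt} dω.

f(t) = \frac{8}{\left(t^{2} + 9\right)^{2}}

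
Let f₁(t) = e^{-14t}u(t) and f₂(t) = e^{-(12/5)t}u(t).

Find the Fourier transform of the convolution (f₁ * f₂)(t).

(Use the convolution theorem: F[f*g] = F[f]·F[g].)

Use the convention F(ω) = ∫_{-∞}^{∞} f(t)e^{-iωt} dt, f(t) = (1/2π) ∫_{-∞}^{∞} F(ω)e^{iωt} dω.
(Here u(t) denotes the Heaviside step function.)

F[f₁*f₂](ω) = \frac{5}{\left(i \omega + 14\right) \left(5 i \omega + 12\right)}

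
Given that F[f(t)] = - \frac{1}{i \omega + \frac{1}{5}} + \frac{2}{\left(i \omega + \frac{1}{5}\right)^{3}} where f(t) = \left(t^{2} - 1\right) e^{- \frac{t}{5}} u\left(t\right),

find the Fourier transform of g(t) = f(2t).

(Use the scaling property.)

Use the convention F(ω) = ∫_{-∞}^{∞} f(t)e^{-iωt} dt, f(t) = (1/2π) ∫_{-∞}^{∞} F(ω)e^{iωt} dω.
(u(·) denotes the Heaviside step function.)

F[g](ω) = \frac{5 \left(1000 i \omega - \left(5 i \omega + 2\right)^{3} + 400\right)}{\left(5 i \omega + 2\right)^{4}}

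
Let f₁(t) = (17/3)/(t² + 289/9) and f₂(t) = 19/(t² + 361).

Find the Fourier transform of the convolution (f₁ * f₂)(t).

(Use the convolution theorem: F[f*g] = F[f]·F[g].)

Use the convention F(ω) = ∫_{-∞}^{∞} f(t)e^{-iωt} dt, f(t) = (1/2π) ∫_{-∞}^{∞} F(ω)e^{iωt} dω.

F[f₁*f₂](ω) = \pi^{2} e^{- \frac{74 \left|{\omega}\right|}{3}}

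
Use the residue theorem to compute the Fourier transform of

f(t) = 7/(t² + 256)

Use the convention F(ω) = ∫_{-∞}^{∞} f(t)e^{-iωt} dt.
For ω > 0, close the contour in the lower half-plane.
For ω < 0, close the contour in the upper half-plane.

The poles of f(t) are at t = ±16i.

Let g(z) = f(z)e^{-iωz}; for large |z| the factor e^{-iωz} decays in the lower half-plane when ω > 0 and in the upper half-plane when ω < 0.

Case ω > 0 (lower half-plane, clockwise contour ⇒ F(ω) = -2πi·ΣRes):
  Res_{z = - 16 i} g(z) = \frac{7 i e^{- 16 \omega}}{32}
  F(ω) = -2πi·ΣRes = \frac{7 \pi e^{- 16 \omega}}{16}

Case ω < 0 (upper half-plane, counterclockwise contour ⇒ F(ω) = +2πi·ΣRes):
  Res_{z = 16 i} g(z) = - \frac{7 i e^{16 \omega}}{32}
  F(ω) = 2πi·ΣRes = \frac{7 \pi e^{16 \omega}}{16}

Both cases combine into a single formula in |ω|:

F(ω) = \frac{7 \pi e^{- 16 \left|{\omega}\right|}}{16}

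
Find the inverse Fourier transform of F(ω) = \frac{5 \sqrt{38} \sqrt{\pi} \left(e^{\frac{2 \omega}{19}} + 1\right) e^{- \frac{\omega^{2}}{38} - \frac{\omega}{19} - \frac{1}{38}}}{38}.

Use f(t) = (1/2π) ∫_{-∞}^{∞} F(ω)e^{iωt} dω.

f(t) = 5 e^{- \frac{19 t^{2}}{2}} \cos{\left(t \right)}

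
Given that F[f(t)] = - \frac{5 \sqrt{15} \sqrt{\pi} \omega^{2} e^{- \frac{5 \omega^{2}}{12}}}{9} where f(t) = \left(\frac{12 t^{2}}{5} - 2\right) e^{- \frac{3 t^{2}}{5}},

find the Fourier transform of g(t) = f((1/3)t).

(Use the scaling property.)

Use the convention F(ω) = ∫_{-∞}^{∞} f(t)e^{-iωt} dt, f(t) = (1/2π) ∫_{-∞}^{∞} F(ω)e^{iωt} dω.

F[g](ω) = - 15 \sqrt{15} \sqrt{\pi} \omega^{2} e^{- \frac{15 \omega^{2}}{4}}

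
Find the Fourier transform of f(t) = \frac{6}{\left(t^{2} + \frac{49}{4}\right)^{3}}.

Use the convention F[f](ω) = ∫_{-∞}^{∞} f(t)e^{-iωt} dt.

F(ω) = \frac{6 \pi \left(49 \omega^{2} + 42 \left|{\omega}\right| + 12\right) e^{- \frac{7 \left|{\omega}\right|}{2}}}{16807}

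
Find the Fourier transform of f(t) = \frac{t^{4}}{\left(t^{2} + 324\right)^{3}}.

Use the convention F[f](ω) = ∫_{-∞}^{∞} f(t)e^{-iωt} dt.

F(ω) = \frac{\pi \left(108 \omega^{2} - 30 \left|{\omega}\right| + 1\right) e^{- 18 \left|{\omega}\right|}}{48}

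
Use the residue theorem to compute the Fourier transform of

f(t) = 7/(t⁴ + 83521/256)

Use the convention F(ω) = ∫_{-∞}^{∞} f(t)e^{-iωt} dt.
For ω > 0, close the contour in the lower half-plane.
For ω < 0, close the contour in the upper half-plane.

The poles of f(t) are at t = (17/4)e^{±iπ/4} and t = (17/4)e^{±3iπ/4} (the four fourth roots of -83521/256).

Let g(z) = f(z)e^{-iωz}; for large |z| the factor e^{-iωz} decays in the lower half-plane when ω > 0 and in the upper half-plane when ω < 0.

Case ω > 0 (lower half-plane, clockwise contour ⇒ F(ω) = -2πi·ΣRes):
  Res_{z = - \frac{17 \sqrt{2}}{8} - \frac{17 \sqrt{2} i}{8}} g(z) = \frac{56 \sqrt{2} \left(1 + i\right) e^{\frac{17 \sqrt{2} \omega \left(-1 + i\right)}{8}}}{4913}
  Res_{z = \frac{17 \sqrt{2}}{8} - \frac{17 \sqrt{2} i}{8}} g(z) = \frac{56 \sqrt{2} \left(-1 + i\right) e^{- \frac{17 \sqrt{2} \omega \left(1 + i\right)}{8}}}{4913}
  F(ω) = -2πi·ΣRes = \frac{112 \sqrt{2} \pi \left(\left(1 - i\right) e^{\frac{17 \sqrt{2} i \omega}{4}} + 1 + i\right) e^{- \frac{17 \sqrt{2} \omega \left(1 + i\right)}{8}}}{4913} = \frac{448 \pi e^{- \frac{17 \sqrt{2} \omega}{8}} \sin{\left(\frac{17 \sqrt{2} \omega}{8} + \frac{\pi}{4} \right)}}{4913}

Case ω < 0 (upper half-plane, counterclockwise contour ⇒ F(ω) = +2πi·ΣRes):
  Res_{z = \frac{17 \sqrt{2}}{8} + \frac{17 \sqrt{2} i}{8}} g(z) = - \frac{56 \sqrt{2} \left(1 + i\right) e^{\frac{17 \sqrt{2} \omega \left(1 - i\right)}{8}}}{4913}
  Res_{z = - \frac{17 \sqrt{2}}{8} + \frac{17 \sqrt{2} i}{8}} g(z) = \frac{56 \sqrt{2} \left(1 - i\right) e^{\frac{17 \sqrt{2} \omega \left(1 + i\right)}{8}}}{4913}
  F(ω) = 2πi·ΣRes = - \frac{112 \sqrt{2} i \pi \left(\left(1 + i\right) e^{\frac{17 \sqrt{2} \omega \left(1 - i\right)}{8}} - \left(1 - i\right) e^{\frac{17 \sqrt{2} \omega \left(1 + i\right)}{8}}\right)}{4913} = \frac{448 \pi e^{\frac{17 \sqrt{2} \omega}{8}} \cos{\left(\frac{17 \sqrt{2} \omega}{8} + \frac{\pi}{4} \right)}}{4913}

Both cases combine into a single formula in |ω|:

F(ω) = \frac{448 \pi e^{- \frac{17 \sqrt{2} \left|{\omega}\right|}{8}} \sin{\left(\frac{17 \sqrt{2} \left|{\omega}\right|}{8} + \frac{\pi}{4} \right)}}{4913}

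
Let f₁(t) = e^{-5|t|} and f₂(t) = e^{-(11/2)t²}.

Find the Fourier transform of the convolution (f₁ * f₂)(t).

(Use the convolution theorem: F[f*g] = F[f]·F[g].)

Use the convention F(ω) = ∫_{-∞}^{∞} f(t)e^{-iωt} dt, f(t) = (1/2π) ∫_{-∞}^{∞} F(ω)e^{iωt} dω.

F[f₁*f₂](ω) = \frac{10 \sqrt{22} \sqrt{\pi} e^{- \frac{\omega^{2}}{22}}}{11 \left(\omega^{2} + 25\right)}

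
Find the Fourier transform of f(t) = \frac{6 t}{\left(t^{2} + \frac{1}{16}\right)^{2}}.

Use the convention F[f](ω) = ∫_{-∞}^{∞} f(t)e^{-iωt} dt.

F(ω) = - 12 i \pi \omega e^{- \frac{\left|{\omega}\right|}{4}}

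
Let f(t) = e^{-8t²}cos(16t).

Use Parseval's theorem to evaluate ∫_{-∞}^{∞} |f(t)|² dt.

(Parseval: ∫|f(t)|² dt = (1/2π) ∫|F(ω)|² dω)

∫|f(t)|² dt = \frac{\sqrt{\pi} \left(1 + e^{16}\right)}{8 e^{16}}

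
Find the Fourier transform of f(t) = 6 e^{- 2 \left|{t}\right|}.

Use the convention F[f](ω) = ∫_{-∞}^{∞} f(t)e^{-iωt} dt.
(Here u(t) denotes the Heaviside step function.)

F(ω) = \frac{24}{\omega^{2} + 4}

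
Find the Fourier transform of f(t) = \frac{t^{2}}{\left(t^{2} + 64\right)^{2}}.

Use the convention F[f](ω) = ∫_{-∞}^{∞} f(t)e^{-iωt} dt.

F(ω) = \frac{\pi \left(1 - 8 \left|{\omega}\right|\right) e^{- 8 \left|{\omega}\right|}}{16}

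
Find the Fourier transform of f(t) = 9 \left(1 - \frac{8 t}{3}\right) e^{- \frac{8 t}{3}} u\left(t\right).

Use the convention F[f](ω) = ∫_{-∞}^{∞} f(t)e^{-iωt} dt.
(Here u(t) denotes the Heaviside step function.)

F(ω) = \frac{81 i \omega}{- 9 \omega^{2} + 48 i \omega + 64}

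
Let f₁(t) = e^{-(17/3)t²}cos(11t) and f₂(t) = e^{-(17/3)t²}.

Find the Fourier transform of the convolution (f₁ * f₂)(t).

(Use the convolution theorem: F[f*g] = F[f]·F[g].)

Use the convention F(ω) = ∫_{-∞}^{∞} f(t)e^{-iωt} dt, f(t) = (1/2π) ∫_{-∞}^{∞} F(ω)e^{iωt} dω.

F[f₁*f₂](ω) = \frac{3 \pi \left(e^{\frac{33 \omega}{17}} + 1\right) e^{- \frac{3 \omega^{2}}{34} - \frac{33 \omega}{34} - \frac{363}{68}}}{34}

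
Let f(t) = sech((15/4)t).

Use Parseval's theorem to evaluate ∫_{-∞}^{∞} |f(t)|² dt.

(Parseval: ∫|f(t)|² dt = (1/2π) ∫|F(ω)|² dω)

∫|f(t)|² dt = \frac{8}{15}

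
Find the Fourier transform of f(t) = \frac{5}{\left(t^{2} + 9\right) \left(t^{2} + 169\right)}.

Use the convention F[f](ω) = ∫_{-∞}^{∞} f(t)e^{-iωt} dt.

F(ω) = \frac{\pi \left(13 e^{10 \left|{\omega}\right|} - 3\right) e^{- 13 \left|{\omega}\right|}}{1248}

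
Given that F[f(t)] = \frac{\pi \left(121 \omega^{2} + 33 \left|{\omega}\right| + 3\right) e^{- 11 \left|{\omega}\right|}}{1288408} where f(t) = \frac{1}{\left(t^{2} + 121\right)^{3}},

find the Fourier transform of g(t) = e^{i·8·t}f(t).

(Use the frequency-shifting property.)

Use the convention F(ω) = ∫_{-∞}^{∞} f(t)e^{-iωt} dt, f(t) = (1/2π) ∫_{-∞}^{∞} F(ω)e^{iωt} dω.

F[g](ω) = \frac{\pi \left(121 \left(\omega - 8\right)^{2} + 33 \left|{\omega - 8}\right| + 3\right) e^{- 11 \left|{\omega - 8}\right|}}{1288408}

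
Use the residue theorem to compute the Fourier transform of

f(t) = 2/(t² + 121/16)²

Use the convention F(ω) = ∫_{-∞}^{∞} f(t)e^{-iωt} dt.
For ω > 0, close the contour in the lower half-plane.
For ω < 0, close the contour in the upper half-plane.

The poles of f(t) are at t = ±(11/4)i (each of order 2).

Let g(z) = f(z)e^{-iωz}; for large |z| the factor e^{-iωz} decays in the lower half-plane when ω > 0 and in the upper half-plane when ω < 0.

Case ω > 0 (lower half-plane, clockwise contour ⇒ F(ω) = -2πi·ΣRes):
  Res_{z = - \frac{11 i}{4}} g(z) = \frac{8 i \left(11 \omega + 4\right) e^{- \frac{11 \omega}{4}}}{1331} (pole of order 2)
  F(ω) = -2πi·ΣRes = \frac{16 \pi \left(11 \omega + 4\right) e^{- \frac{11 \omega}{4}}}{1331}

Case ω < 0 (upper half-plane, counterclockwise contour ⇒ F(ω) = +2πi·ΣRes):
  Res_{z = \frac{11 i}{4}} g(z) = \frac{8 i \left(11 \omega - 4\right) e^{\frac{11 \omega}{4}}}{1331} (pole of order 2)
  F(ω) = 2πi·ΣRes = \frac{16 \pi \left(4 - 11 \omega\right) e^{\frac{11 \omega}{4}}}{1331}

Both cases combine into a single formula in |ω|:

F(ω) = \frac{16 \pi \left(11 \left|{\omega}\right| + 4\right) e^{- \frac{11 \left|{\omega}\right|}{4}}}{1331}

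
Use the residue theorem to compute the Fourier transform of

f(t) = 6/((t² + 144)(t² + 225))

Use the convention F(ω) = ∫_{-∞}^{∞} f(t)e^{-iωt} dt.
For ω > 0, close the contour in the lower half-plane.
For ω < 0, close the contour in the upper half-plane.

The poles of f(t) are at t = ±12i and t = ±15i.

Let g(z) = f(z)e^{-iωz}; for large |z| the factor e^{-iωz} decays in the lower half-plane when ω > 0 and in the upper half-plane when ω < 0.

Case ω > 0 (lower half-plane, clockwise contour ⇒ F(ω) = -2πi·ΣRes):
  Res_{z = - 12 i} g(z) = \frac{i e^{- 12 \omega}}{324}
  Res_{z = - 15 i} g(z) = - \frac{i e^{- 15 \omega}}{405}
  F(ω) = -2πi·ΣRes = \frac{\pi \left(5 e^{3 \omega} - 4\right) e^{- 15 \omega}}{810}

Case ω < 0 (upper half-plane, counterclockwise contour ⇒ F(ω) = +2πi·ΣRes):
  Res_{z = 12 i} g(z) = - \frac{i e^{12 \omega}}{324}
  Res_{z = 15 i} g(z) = \frac{i e^{15 \omega}}{405}
  F(ω) = 2πi·ΣRes = \frac{\pi \left(5 - 4 e^{3 \omega}\right) e^{12 \omega}}{810}

Both cases combine into a single formula in |ω|:

F(ω) = \frac{\pi \left(5 e^{3 \left|{\omega}\right|} - 4\right) e^{- 15 \left|{\omega}\right|}}{810}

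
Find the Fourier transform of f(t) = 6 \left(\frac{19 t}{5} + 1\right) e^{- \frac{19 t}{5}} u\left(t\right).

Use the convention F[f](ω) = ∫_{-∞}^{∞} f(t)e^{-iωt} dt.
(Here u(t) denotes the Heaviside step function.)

F(ω) = \frac{30 \left(- 5 i \omega - 38\right)}{25 \omega^{2} - 190 i \omega - 361}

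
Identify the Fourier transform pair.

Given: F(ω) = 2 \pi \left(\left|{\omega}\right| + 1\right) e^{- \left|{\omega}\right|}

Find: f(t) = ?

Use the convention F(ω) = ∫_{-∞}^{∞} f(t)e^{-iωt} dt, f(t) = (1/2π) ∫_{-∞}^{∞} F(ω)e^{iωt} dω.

f(t) = \frac{4}{\left(t^{2} + 1\right)^{2}}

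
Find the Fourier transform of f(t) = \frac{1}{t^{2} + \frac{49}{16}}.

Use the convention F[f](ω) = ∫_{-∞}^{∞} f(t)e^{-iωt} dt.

F(ω) = \frac{4 \pi e^{- \frac{7 \left|{\omega}\right|}{4}}}{7}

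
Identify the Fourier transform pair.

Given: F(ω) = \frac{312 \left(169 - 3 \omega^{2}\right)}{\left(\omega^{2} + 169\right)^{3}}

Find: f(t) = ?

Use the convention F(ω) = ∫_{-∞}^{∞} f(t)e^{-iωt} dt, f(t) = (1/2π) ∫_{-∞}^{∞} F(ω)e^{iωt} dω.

f(t) = 6 t^{2} e^{- 13 \left|{t}\right|}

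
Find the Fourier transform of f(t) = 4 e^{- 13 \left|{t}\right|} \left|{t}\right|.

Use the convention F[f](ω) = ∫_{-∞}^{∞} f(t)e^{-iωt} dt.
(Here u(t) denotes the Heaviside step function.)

F(ω) = \frac{8 \left(169 - \omega^{2}\right)}{\left(\omega^{2} + 169\right)^{2}}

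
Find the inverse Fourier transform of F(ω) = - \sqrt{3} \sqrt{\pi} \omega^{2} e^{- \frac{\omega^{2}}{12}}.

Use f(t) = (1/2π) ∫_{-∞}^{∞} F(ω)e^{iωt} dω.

f(t) = 9 \left(12 t^{2} - 2\right) e^{- 3 t^{2}}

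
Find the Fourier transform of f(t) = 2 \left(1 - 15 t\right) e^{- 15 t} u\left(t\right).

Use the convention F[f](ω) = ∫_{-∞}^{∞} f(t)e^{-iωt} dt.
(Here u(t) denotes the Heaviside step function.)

F(ω) = \frac{2 i \omega}{- \omega^{2} + 30 i \omega + 225}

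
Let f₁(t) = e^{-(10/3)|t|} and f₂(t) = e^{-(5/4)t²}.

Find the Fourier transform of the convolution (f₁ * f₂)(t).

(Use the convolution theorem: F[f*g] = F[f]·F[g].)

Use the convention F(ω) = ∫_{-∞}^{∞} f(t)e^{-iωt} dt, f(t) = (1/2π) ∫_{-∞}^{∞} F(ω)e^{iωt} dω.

F[f₁*f₂](ω) = \frac{24 \sqrt{5} \sqrt{\pi} e^{- \frac{\omega^{2}}{5}}}{9 \omega^{2} + 100}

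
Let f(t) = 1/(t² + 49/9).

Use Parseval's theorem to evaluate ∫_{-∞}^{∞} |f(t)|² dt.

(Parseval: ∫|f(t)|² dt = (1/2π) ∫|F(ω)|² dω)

∫|f(t)|² dt = \frac{27 \pi}{686}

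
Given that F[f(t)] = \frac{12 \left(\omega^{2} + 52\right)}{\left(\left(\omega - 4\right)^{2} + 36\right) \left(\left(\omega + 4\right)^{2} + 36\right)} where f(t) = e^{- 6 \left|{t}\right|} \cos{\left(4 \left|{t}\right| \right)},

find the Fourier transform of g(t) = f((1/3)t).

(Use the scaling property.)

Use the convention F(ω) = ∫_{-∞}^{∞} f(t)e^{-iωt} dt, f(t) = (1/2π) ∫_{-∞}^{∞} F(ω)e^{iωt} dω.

F[g](ω) = \frac{36 \left(9 \omega^{2} + 52\right)}{81 \omega^{4} + 360 \omega^{2} + 2704}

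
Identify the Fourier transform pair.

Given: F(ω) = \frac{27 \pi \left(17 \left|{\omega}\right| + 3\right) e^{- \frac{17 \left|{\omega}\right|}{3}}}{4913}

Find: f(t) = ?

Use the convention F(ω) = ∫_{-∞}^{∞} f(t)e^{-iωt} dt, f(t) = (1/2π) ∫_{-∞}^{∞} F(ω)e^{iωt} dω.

f(t) = \frac{6}{\left(t^{2} + \frac{289}{9}\right)^{2}}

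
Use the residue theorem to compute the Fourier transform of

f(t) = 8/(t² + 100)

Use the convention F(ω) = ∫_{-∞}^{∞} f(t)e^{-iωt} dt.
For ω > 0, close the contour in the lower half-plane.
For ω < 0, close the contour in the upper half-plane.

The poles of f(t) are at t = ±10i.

Let g(z) = f(z)e^{-iωz}; for large |z| the factor e^{-iωz} decays in the lower half-plane when ω > 0 and in the upper half-plane when ω < 0.

Case ω > 0 (lower half-plane, clockwise contour ⇒ F(ω) = -2πi·ΣRes):
  Res_{z = - 10 i} g(z) = \frac{2 i e^{- 10 \omega}}{5}
  F(ω) = -2πi·ΣRes = \frac{4 \pi e^{- 10 \omega}}{5}

Case ω < 0 (upper half-plane, counterclockwise contour ⇒ F(ω) = +2πi·ΣRes):
  Res_{z = 10 i} g(z) = - \frac{2 i e^{10 \omega}}{5}
  F(ω) = 2πi·ΣRes = \frac{4 \pi e^{10 \omega}}{5}

Both cases combine into a single formula in |ω|:

F(ω) = \frac{4 \pi e^{- 10 \left|{\omega}\right|}}{5}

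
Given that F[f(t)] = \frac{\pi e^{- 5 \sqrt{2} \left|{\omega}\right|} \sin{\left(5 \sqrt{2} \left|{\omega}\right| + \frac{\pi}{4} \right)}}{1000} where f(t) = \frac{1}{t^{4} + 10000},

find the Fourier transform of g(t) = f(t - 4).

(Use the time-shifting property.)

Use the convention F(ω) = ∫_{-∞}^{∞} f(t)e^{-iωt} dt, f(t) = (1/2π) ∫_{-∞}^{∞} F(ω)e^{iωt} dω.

F[g](ω) = \frac{\pi e^{- 4 i \omega - 5 \sqrt{2} \left|{\omega}\right|} \sin{\left(5 \sqrt{2} \left|{\omega}\right| + \frac{\pi}{4} \right)}}{1000}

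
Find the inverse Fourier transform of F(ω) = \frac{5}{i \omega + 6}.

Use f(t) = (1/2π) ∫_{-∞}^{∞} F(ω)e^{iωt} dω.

f(t) = 5 e^{- 6 t} u\left(t\right)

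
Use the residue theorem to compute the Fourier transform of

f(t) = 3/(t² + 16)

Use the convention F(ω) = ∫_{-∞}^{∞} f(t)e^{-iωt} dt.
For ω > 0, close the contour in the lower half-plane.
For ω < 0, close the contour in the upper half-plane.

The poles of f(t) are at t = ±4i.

Let g(z) = f(z)e^{-iωz}; for large |z| the factor e^{-iωz} decays in the lower half-plane when ω > 0 and in the upper half-plane when ω < 0.

Case ω > 0 (lower half-plane, clockwise contour ⇒ F(ω) = -2πi·ΣRes):
  Res_{z = - 4 i} g(z) = \frac{3 i e^{- 4 \omega}}{8}
  F(ω) = -2πi·ΣRes = \frac{3 \pi e^{- 4 \omega}}{4}

Case ω < 0 (upper half-plane, counterclockwise contour ⇒ F(ω) = +2πi·ΣRes):
  Res_{z = 4 i} g(z) = - \frac{3 i e^{4 \omega}}{8}
  F(ω) = 2πi·ΣRes = \frac{3 \pi e^{4 \omega}}{4}

Both cases combine into a single formula in |ω|:

F(ω) = \frac{3 \pi e^{- 4 \left|{\omega}\right|}}{4}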